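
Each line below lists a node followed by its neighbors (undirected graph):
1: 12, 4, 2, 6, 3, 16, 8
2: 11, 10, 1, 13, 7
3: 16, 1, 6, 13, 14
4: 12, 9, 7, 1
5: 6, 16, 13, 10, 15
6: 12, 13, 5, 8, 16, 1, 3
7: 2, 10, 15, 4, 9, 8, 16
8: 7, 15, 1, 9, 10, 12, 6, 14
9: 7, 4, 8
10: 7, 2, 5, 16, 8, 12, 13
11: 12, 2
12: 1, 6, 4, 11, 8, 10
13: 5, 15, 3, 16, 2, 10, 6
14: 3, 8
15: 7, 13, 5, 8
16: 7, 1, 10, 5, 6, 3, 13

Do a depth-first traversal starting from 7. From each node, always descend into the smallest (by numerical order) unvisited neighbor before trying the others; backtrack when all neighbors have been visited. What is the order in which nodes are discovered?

7 → 2 → 1 → 3 → 6 → 5 → 10 → 8 → 9 → 4 → 12 → 11 → 14 → 15 → 13 → 16

Visit 7
7 → 2
2 → 1
1 → 3
3 → 6
6 → 5
5 → 10
10 → 8
8 → 9
9 → 4
4 → 12
12 → 11
8 → 14
8 → 15
15 → 13
13 → 16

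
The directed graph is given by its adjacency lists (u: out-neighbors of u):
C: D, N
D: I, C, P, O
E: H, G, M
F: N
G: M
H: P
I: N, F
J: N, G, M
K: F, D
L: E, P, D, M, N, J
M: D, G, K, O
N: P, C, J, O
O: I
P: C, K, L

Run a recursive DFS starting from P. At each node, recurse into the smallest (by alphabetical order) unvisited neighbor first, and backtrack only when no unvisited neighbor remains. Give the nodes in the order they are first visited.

P -> C -> D -> I -> F -> N -> J -> G -> M -> K -> O -> L -> E -> H

Visit P
P → C
C → D
D → I
I → F
F → N
N → J
J → G
G → M
M → K
M → O
P → L
L → E
E → H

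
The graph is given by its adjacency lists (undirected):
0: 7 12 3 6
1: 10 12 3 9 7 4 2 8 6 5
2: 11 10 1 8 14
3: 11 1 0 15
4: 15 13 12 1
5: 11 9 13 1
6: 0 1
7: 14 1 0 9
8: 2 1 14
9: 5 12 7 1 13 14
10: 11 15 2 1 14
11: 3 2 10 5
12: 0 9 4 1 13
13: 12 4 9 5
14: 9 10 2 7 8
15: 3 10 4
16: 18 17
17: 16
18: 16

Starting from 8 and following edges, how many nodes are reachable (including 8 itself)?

BFS from 8 visits: 8, 2, 1, 14, 11, 10, 12, 3, 9, 7, 4, 6, 5, 15, 0, 13
Reachable nodes: 16 of 19 total.

16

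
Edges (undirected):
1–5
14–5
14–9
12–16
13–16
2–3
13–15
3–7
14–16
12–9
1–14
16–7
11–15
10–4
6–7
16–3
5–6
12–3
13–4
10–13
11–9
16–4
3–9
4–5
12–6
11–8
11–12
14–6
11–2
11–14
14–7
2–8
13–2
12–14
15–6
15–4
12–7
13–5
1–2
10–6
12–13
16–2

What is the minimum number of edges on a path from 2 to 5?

2

Level 0: 2
Level 1: 1, 3, 8, 11, 13, 16
Level 2: 4, 5, 7, 9, 10, 12, 14, 15
Level 3: 6
5 first appears at level 2.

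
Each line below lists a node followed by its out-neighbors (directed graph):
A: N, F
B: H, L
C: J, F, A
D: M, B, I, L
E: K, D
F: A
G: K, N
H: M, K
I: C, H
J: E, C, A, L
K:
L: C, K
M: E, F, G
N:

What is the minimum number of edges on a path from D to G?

2

Level 0: D
Level 1: B, I, L, M
Level 2: C, E, F, G, H, K
Level 3: A, J, N
G first appears at level 2.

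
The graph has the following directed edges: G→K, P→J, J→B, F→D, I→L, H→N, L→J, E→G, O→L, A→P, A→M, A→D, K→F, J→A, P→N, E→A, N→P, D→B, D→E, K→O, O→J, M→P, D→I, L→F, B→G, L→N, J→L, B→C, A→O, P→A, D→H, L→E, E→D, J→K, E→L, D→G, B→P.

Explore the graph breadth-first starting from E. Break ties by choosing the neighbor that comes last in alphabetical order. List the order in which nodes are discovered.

E → L → G → D → A → N → J → F → K → I → H → B → P → O → M → C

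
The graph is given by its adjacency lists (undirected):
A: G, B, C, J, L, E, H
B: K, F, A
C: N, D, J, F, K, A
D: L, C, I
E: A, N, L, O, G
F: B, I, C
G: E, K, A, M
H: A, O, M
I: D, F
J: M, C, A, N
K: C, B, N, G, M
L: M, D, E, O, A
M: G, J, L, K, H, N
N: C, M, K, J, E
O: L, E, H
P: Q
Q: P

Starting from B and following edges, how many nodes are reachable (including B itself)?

15

BFS from B visits: B, K, F, A, N, M, G, C, I, L, J, H, E, D, O
Reachable nodes: 15 of 17 total.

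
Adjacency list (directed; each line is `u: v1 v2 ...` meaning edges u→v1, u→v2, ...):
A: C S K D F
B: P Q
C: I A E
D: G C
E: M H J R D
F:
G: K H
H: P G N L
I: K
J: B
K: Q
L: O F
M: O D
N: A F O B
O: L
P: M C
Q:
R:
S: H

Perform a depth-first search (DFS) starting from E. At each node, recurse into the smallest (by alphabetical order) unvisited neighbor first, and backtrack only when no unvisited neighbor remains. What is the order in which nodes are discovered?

E, D, C, A, F, K, Q, S, H, G, L, O, N, B, P, M, I, J, R

Visit E
E → D
D → C
C → A
A → F
A → K
K → Q
A → S
S → H
H → G
H → L
L → O
H → N
N → B
B → P
P → M
C → I
E → J
E → R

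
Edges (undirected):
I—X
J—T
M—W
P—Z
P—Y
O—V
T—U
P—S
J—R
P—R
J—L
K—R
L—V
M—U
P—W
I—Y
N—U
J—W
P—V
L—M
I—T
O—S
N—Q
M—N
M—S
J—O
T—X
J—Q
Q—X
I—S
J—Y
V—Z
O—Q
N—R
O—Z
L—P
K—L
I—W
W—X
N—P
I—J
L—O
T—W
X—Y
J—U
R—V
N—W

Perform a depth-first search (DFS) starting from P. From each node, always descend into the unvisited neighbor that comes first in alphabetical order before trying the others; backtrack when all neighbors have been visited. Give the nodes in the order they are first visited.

Visit P
P → L
L → J
J → I
I → S
S → M
M → N
N → Q
Q → O
O → V
V → R
R → K
V → Z
Q → X
X → T
T → U
T → W
X → Y

P → L → J → I → S → M → N → Q → O → V → R → K → Z → X → T → U → W → Y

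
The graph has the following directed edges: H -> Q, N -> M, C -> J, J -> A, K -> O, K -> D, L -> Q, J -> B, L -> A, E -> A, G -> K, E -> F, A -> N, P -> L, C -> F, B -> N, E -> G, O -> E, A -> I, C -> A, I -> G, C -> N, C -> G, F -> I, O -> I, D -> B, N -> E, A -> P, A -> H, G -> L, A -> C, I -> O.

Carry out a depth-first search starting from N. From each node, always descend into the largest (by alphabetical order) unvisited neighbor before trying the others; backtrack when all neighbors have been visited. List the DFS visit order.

N, M, E, G, L, Q, A, P, I, O, H, C, J, B, F, K, D

Visit N
N → M
N → E
E → G
G → L
L → Q
L → A
A → P
A → I
I → O
A → H
A → C
C → J
J → B
C → F
G → K
K → D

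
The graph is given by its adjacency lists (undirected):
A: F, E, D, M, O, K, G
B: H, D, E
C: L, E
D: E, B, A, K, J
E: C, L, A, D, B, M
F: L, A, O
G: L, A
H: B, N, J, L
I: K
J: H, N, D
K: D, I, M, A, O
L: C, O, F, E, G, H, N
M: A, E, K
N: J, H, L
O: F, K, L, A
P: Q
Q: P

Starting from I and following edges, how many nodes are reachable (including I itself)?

15

BFS from I visits: I, K, O, M, D, A, L, F, E, J, B, G, N, H, C
Reachable nodes: 15 of 17 total.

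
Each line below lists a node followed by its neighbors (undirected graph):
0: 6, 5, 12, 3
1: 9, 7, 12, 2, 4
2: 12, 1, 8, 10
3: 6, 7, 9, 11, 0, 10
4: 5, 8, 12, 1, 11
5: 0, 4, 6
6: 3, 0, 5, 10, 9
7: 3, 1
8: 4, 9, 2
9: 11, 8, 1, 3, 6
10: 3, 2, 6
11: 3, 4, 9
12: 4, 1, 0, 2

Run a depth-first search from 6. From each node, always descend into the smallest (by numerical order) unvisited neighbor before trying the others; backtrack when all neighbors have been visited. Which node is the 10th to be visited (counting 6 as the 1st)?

Visit 6
6 → 0
0 → 3
3 → 7
7 → 1
1 → 2
2 → 8
8 → 4
4 → 5
4 → 11
11 → 9
4 → 12
2 → 10

Visit order: 6, 0, 3, 7, 1, 2, 8, 4, 5, 11, 9, 12, 10

11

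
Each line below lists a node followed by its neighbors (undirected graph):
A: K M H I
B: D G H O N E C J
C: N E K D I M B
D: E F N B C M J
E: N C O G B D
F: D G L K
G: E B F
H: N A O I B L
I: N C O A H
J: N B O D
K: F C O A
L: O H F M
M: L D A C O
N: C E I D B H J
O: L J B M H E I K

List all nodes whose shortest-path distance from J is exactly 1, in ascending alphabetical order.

Level 0: J
Level 1: B, D, N, O
Level 2: C, E, F, G, H, I, K, L, M
Level 3: A

B, D, N, O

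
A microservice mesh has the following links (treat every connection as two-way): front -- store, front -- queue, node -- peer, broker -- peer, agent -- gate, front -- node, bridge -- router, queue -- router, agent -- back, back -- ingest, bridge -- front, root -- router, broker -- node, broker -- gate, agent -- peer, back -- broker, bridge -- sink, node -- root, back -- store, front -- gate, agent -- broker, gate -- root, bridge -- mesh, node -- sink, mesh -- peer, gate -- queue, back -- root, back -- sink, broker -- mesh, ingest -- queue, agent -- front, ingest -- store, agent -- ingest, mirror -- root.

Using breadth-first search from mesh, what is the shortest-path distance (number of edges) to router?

2

Level 0: mesh
Level 1: bridge, broker, peer
Level 2: agent, back, front, gate, node, router, sink
Level 3: ingest, queue, root, store
Level 4: mirror
router first appears at level 2.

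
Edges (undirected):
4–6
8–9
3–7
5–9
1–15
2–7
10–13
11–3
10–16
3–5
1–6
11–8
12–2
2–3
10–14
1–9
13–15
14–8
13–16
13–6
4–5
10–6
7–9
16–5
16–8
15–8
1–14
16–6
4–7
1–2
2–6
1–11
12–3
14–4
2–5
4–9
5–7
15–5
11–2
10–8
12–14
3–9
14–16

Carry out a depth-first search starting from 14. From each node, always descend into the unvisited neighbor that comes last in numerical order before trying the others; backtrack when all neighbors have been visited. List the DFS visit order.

14 → 16 → 13 → 15 → 8 → 11 → 3 → 12 → 2 → 7 → 9 → 5 → 4 → 6 → 10 → 1

Visit 14
14 → 16
16 → 13
13 → 15
15 → 8
8 → 11
11 → 3
3 → 12
12 → 2
2 → 7
7 → 9
9 → 5
5 → 4
4 → 6
6 → 10
6 → 1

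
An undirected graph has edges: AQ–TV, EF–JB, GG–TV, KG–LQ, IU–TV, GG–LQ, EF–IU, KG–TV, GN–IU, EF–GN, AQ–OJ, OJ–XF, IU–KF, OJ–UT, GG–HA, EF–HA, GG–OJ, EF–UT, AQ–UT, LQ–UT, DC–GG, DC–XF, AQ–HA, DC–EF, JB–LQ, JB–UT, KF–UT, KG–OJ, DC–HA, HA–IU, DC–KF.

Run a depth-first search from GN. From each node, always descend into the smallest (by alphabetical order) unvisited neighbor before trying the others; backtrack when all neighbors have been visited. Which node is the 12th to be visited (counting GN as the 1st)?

Visit GN
GN → EF
EF → DC
DC → GG
GG → HA
HA → AQ
AQ → OJ
OJ → KG
KG → LQ
LQ → JB
JB → UT
UT → KF
KF → IU
IU → TV
OJ → XF

Visit order: GN, EF, DC, GG, HA, AQ, OJ, KG, LQ, JB, UT, KF, IU, TV, XF

KF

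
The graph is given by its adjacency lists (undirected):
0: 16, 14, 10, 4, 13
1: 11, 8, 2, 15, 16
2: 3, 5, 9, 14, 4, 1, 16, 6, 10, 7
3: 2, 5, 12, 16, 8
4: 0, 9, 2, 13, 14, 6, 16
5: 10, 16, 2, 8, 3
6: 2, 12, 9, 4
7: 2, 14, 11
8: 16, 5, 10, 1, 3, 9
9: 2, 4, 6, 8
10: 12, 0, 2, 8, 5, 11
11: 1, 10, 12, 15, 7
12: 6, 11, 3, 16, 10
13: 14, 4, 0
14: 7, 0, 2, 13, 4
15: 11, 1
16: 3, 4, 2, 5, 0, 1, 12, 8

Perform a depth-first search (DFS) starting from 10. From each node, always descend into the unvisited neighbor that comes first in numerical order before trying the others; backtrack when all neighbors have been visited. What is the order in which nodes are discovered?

Visit 10
10 → 0
0 → 4
4 → 2
2 → 1
1 → 8
8 → 3
3 → 5
5 → 16
16 → 12
12 → 6
6 → 9
12 → 11
11 → 7
7 → 14
14 → 13
11 → 15

10 → 0 → 4 → 2 → 1 → 8 → 3 → 5 → 16 → 12 → 6 → 9 → 11 → 7 → 14 → 13 → 15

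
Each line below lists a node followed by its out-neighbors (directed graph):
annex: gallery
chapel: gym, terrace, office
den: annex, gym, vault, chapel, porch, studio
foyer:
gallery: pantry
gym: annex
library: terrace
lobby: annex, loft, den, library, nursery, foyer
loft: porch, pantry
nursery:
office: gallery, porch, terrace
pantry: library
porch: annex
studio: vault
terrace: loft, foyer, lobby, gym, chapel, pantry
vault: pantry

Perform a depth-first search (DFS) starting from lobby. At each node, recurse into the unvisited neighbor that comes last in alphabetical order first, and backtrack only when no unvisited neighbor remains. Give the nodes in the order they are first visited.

lobby → nursery → loft → porch → annex → gallery → pantry → library → terrace → gym → foyer → chapel → office → den → vault → studio

Visit lobby
lobby → nursery
lobby → loft
loft → porch
porch → annex
annex → gallery
gallery → pantry
pantry → library
library → terrace
terrace → gym
terrace → foyer
terrace → chapel
chapel → office
lobby → den
den → vault
den → studio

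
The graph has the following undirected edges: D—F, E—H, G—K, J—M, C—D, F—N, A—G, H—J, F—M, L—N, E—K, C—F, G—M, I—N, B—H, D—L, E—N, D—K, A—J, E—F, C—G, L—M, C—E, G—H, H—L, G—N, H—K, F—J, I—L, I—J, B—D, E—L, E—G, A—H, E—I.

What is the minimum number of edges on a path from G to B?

Level 0: G
Level 1: A, C, E, H, K, M, N
Level 2: B, D, F, I, J, L
B first appears at level 2.

2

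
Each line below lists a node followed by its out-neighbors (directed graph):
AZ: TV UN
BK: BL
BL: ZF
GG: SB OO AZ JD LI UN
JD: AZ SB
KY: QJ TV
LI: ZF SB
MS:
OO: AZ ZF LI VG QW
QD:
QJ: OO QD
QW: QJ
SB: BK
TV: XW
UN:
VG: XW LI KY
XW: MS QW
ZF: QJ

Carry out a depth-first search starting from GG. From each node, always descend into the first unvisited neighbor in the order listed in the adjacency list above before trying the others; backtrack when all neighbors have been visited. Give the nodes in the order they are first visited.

GG, SB, BK, BL, ZF, QJ, OO, AZ, TV, XW, MS, QW, UN, LI, VG, KY, QD, JD

Visit GG
GG → SB
SB → BK
BK → BL
BL → ZF
ZF → QJ
QJ → OO
OO → AZ
AZ → TV
TV → XW
XW → MS
XW → QW
AZ → UN
OO → LI
OO → VG
VG → KY
QJ → QD
GG → JD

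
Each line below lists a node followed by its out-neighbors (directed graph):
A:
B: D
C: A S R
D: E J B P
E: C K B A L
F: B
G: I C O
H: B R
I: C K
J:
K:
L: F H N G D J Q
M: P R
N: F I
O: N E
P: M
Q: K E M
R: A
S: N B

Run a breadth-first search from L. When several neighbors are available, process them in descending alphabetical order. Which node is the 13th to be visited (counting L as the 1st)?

R

Visit L; enqueue Q, N, J, H, G, F, D → queue [Q, N, J, H, G, F, D]
Visit Q; enqueue M, K, E → queue [N, J, H, G, F, D, M, K, E]
Visit N; enqueue I → queue [J, H, G, F, D, M, K, E, I]
Visit J → queue [H, G, F, D, M, K, E, I]
Visit H; enqueue R, B → queue [G, F, D, M, K, E, I, R, B]
Visit G; enqueue O, C → queue [F, D, M, K, E, I, R, B, O, C]
Visit F → queue [D, M, K, E, I, R, B, O, C]
Visit D; enqueue P → queue [M, K, E, I, R, B, O, C, P]
Visit M → queue [K, E, I, R, B, O, C, P]
Visit K → queue [E, I, R, B, O, C, P]
Visit E; enqueue A → queue [I, R, B, O, C, P, A]
Visit I → queue [R, B, O, C, P, A]
Visit R → queue [B, O, C, P, A]
Visit B → queue [O, C, P, A]
Visit O → queue [C, P, A]
Visit C; enqueue S → queue [P, A, S]
Visit P → queue [A, S]
Visit A → queue [S]
Visit S → queue []

Visit order: L, Q, N, J, H, G, F, D, M, K, E, I, R, B, O, C, P, A, S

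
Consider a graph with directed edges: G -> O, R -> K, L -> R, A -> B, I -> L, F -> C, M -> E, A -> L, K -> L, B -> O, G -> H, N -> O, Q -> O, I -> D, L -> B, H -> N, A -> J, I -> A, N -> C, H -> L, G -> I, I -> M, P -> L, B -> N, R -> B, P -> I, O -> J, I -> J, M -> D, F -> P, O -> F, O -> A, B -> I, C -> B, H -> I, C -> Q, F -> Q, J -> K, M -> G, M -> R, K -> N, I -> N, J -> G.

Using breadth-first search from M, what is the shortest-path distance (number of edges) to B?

Level 0: M
Level 1: D, E, G, R
Level 2: B, H, I, K, O
Level 3: A, F, J, L, N
Level 4: C, P, Q
B first appears at level 2.

2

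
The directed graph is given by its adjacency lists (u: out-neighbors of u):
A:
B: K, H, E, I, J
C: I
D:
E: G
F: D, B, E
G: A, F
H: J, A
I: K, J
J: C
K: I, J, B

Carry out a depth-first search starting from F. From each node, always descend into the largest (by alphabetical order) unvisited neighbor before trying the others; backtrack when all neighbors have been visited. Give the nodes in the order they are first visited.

Visit F
F → E
E → G
G → A
F → D
F → B
B → K
K → J
J → C
C → I
B → H

F -> E -> G -> A -> D -> B -> K -> J -> C -> I -> H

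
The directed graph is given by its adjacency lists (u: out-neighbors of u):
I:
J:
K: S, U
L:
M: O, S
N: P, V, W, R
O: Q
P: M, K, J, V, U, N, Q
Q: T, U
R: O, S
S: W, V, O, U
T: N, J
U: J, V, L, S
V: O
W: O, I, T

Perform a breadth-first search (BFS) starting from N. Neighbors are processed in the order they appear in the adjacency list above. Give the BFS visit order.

N -> P -> V -> W -> R -> M -> K -> J -> U -> Q -> O -> I -> T -> S -> L

Visit N; enqueue P, V, W, R → queue [P, V, W, R]
Visit P; enqueue M, K, J, U, Q → queue [V, W, R, M, K, J, U, Q]
Visit V; enqueue O → queue [W, R, M, K, J, U, Q, O]
Visit W; enqueue I, T → queue [R, M, K, J, U, Q, O, I, T]
Visit R; enqueue S → queue [M, K, J, U, Q, O, I, T, S]
Visit M → queue [K, J, U, Q, O, I, T, S]
Visit K → queue [J, U, Q, O, I, T, S]
Visit J → queue [U, Q, O, I, T, S]
Visit U; enqueue L → queue [Q, O, I, T, S, L]
Visit Q → queue [O, I, T, S, L]
Visit O → queue [I, T, S, L]
Visit I → queue [T, S, L]
Visit T → queue [S, L]
Visit S → queue [L]
Visit L → queue []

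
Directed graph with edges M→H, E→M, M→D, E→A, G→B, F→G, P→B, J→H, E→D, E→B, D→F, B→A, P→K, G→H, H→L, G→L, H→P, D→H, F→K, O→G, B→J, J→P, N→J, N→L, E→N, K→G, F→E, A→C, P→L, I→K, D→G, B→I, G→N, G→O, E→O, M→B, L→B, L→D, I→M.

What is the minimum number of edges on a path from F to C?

3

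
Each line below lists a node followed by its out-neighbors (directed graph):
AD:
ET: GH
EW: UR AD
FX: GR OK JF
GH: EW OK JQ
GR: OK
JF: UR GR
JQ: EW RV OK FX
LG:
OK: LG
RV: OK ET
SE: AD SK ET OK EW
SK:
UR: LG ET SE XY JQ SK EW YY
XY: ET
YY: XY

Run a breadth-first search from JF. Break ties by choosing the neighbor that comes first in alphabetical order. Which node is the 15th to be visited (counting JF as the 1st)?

Visit JF; enqueue GR, UR → queue [GR, UR]
Visit GR; enqueue OK → queue [UR, OK]
Visit UR; enqueue ET, EW, JQ, LG, SE, SK, XY, YY → queue [OK, ET, EW, JQ, LG, SE, SK, XY, YY]
Visit OK → queue [ET, EW, JQ, LG, SE, SK, XY, YY]
Visit ET; enqueue GH → queue [EW, JQ, LG, SE, SK, XY, YY, GH]
Visit EW; enqueue AD → queue [JQ, LG, SE, SK, XY, YY, GH, AD]
Visit JQ; enqueue FX, RV → queue [LG, SE, SK, XY, YY, GH, AD, FX, RV]
Visit LG → queue [SE, SK, XY, YY, GH, AD, FX, RV]
Visit SE → queue [SK, XY, YY, GH, AD, FX, RV]
Visit SK → queue [XY, YY, GH, AD, FX, RV]
Visit XY → queue [YY, GH, AD, FX, RV]
Visit YY → queue [GH, AD, FX, RV]
Visit GH → queue [AD, FX, RV]
Visit AD → queue [FX, RV]
Visit FX → queue [RV]
Visit RV → queue []

Visit order: JF, GR, UR, OK, ET, EW, JQ, LG, SE, SK, XY, YY, GH, AD, FX, RV

FX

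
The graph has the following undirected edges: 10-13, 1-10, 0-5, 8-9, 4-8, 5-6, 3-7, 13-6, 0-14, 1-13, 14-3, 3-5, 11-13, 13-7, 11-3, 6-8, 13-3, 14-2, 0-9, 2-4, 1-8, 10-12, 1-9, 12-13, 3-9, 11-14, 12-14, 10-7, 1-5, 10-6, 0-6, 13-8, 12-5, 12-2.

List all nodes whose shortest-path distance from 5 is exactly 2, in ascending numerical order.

Level 0: 5
Level 1: 0, 1, 3, 6, 12
Level 2: 2, 7, 8, 9, 10, 11, 13, 14
Level 3: 4

2, 7, 8, 9, 10, 11, 13, 14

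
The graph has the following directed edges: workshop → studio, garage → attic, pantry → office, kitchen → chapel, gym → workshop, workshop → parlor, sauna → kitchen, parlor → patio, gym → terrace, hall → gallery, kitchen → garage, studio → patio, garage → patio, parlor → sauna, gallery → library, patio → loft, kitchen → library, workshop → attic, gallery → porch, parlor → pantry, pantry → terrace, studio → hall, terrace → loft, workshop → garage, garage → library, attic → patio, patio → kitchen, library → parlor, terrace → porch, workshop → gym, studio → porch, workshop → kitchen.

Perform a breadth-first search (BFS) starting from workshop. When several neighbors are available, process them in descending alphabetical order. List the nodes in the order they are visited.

Visit workshop; enqueue studio, parlor, kitchen, gym, garage, attic → queue [studio, parlor, kitchen, gym, garage, attic]
Visit studio; enqueue porch, patio, hall → queue [parlor, kitchen, gym, garage, attic, porch, patio, hall]
Visit parlor; enqueue sauna, pantry → queue [kitchen, gym, garage, attic, porch, patio, hall, sauna, pantry]
Visit kitchen; enqueue library, chapel → queue [gym, garage, attic, porch, patio, hall, sauna, pantry, library, chapel]
Visit gym; enqueue terrace → queue [garage, attic, porch, patio, hall, sauna, pantry, library, chapel, terrace]
Visit garage → queue [attic, porch, patio, hall, sauna, pantry, library, chapel, terrace]
Visit attic → queue [porch, patio, hall, sauna, pantry, library, chapel, terrace]
Visit porch → queue [patio, hall, sauna, pantry, library, chapel, terrace]
Visit patio; enqueue loft → queue [hall, sauna, pantry, library, chapel, terrace, loft]
Visit hall; enqueue gallery → queue [sauna, pantry, library, chapel, terrace, loft, gallery]
Visit sauna → queue [pantry, library, chapel, terrace, loft, gallery]
Visit pantry; enqueue office → queue [library, chapel, terrace, loft, gallery, office]
Visit library → queue [chapel, terrace, loft, gallery, office]
Visit chapel → queue [terrace, loft, gallery, office]
Visit terrace → queue [loft, gallery, office]
Visit loft → queue [gallery, office]
Visit gallery → queue [office]
Visit office → queue []

workshop -> studio -> parlor -> kitchen -> gym -> garage -> attic -> porch -> patio -> hall -> sauna -> pantry -> library -> chapel -> terrace -> loft -> gallery -> office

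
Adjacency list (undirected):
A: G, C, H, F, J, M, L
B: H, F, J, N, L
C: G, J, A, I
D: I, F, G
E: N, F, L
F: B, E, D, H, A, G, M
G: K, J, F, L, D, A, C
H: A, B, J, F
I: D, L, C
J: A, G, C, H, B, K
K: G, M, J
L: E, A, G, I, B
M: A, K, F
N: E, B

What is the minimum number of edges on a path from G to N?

3

Level 0: G
Level 1: A, C, D, F, J, K, L
Level 2: B, E, H, I, M
Level 3: N
N first appears at level 3.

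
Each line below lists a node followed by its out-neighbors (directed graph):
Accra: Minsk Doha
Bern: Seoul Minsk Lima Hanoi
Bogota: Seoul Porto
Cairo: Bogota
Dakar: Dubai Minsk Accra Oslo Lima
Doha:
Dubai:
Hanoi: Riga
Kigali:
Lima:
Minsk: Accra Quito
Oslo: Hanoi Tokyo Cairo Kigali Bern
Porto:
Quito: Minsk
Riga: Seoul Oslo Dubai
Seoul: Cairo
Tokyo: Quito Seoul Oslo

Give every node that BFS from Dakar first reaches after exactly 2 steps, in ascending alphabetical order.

Level 0: Dakar
Level 1: Accra, Dubai, Lima, Minsk, Oslo
Level 2: Bern, Cairo, Doha, Hanoi, Kigali, Quito, Tokyo
Level 3: Bogota, Riga, Seoul
Level 4: Porto

Bern, Cairo, Doha, Hanoi, Kigali, Quito, Tokyo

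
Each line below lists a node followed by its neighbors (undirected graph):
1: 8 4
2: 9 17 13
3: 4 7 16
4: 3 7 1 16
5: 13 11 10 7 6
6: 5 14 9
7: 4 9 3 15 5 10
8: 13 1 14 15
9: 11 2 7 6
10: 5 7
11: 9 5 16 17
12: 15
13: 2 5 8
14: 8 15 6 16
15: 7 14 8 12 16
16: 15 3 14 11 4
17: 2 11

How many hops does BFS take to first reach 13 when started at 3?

3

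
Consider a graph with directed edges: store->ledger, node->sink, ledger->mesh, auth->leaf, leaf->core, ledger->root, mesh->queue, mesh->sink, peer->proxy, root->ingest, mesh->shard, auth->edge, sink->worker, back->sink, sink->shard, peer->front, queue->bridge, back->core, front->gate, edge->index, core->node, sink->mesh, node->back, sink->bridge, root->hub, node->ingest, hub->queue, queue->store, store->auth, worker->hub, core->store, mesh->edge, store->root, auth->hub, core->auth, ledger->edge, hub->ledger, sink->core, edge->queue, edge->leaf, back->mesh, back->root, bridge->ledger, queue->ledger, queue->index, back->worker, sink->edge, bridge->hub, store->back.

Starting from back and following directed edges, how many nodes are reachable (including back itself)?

18

BFS from back visits: back, worker, sink, root, mesh, core, hub, shard, edge, bridge, ingest, queue, store, node, auth, ledger, leaf, index
Reachable nodes: 18 of 22 total.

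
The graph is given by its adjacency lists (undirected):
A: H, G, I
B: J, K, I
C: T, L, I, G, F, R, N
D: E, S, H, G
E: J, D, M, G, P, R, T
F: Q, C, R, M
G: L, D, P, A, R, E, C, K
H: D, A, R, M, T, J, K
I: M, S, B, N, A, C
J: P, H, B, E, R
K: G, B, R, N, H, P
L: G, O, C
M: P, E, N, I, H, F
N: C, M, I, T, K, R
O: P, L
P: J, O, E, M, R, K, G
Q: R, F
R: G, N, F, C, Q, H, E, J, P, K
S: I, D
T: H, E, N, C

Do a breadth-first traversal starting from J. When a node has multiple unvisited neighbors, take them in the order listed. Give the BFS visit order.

J, P, H, B, E, R, O, M, K, G, D, A, T, I, N, F, C, Q, L, S

Visit J; enqueue P, H, B, E, R → queue [P, H, B, E, R]
Visit P; enqueue O, M, K, G → queue [H, B, E, R, O, M, K, G]
Visit H; enqueue D, A, T → queue [B, E, R, O, M, K, G, D, A, T]
Visit B; enqueue I → queue [E, R, O, M, K, G, D, A, T, I]
Visit E → queue [R, O, M, K, G, D, A, T, I]
Visit R; enqueue N, F, C, Q → queue [O, M, K, G, D, A, T, I, N, F, C, Q]
Visit O; enqueue L → queue [M, K, G, D, A, T, I, N, F, C, Q, L]
Visit M → queue [K, G, D, A, T, I, N, F, C, Q, L]
Visit K → queue [G, D, A, T, I, N, F, C, Q, L]
Visit G → queue [D, A, T, I, N, F, C, Q, L]
Visit D; enqueue S → queue [A, T, I, N, F, C, Q, L, S]
Visit A → queue [T, I, N, F, C, Q, L, S]
Visit T → queue [I, N, F, C, Q, L, S]
Visit I → queue [N, F, C, Q, L, S]
Visit N → queue [F, C, Q, L, S]
Visit F → queue [C, Q, L, S]
Visit C → queue [Q, L, S]
Visit Q → queue [L, S]
Visit L → queue [S]
Visit S → queue []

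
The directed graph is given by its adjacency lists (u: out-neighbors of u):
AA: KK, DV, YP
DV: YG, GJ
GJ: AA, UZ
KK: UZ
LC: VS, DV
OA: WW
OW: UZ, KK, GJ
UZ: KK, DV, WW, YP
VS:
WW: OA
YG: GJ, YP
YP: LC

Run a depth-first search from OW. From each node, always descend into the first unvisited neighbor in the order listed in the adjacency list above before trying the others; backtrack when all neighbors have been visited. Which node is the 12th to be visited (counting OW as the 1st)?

OA

Visit OW
OW → UZ
UZ → KK
UZ → DV
DV → YG
YG → GJ
GJ → AA
AA → YP
YP → LC
LC → VS
UZ → WW
WW → OA

Visit order: OW, UZ, KK, DV, YG, GJ, AA, YP, LC, VS, WW, OA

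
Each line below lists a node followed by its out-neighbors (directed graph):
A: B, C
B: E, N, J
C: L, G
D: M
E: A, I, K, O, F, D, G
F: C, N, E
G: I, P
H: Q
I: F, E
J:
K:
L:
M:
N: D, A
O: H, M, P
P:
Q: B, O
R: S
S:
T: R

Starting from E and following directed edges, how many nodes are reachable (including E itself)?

17

BFS from E visits: E, A, I, K, O, F, D, G, B, C, H, M, P, N, J, L, Q
Reachable nodes: 17 of 20 total.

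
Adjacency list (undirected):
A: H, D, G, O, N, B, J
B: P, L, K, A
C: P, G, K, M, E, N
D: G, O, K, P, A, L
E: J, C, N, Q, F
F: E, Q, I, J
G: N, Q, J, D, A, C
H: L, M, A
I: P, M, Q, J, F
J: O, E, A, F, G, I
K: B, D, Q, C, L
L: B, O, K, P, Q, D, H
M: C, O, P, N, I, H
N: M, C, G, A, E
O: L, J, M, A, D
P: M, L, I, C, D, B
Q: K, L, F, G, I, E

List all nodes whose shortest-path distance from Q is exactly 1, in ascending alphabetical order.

Level 0: Q
Level 1: E, F, G, I, K, L
Level 2: A, B, C, D, H, J, M, N, O, P

E, F, G, I, K, L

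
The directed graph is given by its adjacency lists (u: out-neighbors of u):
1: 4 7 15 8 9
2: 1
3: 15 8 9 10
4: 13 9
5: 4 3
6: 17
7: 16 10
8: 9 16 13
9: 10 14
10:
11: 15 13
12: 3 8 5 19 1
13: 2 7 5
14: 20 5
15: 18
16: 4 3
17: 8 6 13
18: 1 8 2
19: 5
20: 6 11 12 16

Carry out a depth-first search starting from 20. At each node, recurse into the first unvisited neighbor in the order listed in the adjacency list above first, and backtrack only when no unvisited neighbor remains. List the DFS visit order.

20, 6, 17, 8, 9, 10, 14, 5, 4, 13, 2, 1, 7, 16, 3, 15, 18, 11, 12, 19

Visit 20
20 → 6
6 → 17
17 → 8
8 → 9
9 → 10
9 → 14
14 → 5
5 → 4
4 → 13
13 → 2
2 → 1
1 → 7
7 → 16
16 → 3
3 → 15
15 → 18
20 → 11
20 → 12
12 → 19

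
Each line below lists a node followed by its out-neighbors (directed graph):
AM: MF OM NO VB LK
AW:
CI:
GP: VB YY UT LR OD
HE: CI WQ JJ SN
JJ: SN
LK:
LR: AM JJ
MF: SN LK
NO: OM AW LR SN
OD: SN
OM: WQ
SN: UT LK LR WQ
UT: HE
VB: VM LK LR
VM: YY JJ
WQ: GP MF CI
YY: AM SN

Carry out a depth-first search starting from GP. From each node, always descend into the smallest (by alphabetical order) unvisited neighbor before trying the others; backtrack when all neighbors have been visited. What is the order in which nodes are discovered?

Visit GP
GP → LR
LR → AM
AM → LK
AM → MF
MF → SN
SN → UT
UT → HE
HE → CI
HE → JJ
HE → WQ
AM → NO
NO → AW
NO → OM
AM → VB
VB → VM
VM → YY
GP → OD

GP, LR, AM, LK, MF, SN, UT, HE, CI, JJ, WQ, NO, AW, OM, VB, VM, YY, OD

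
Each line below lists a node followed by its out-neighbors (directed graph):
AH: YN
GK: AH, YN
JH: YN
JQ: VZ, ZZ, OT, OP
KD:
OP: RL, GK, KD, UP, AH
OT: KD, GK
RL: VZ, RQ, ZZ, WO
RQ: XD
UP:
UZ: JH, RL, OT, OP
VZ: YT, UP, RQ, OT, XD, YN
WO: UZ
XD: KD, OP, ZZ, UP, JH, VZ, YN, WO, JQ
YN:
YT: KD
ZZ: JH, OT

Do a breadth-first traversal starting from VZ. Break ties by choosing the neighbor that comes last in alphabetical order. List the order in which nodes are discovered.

VZ → YT → YN → XD → UP → RQ → OT → KD → ZZ → WO → OP → JQ → JH → GK → UZ → RL → AH

Visit VZ; enqueue YT, YN, XD, UP, RQ, OT → queue [YT, YN, XD, UP, RQ, OT]
Visit YT; enqueue KD → queue [YN, XD, UP, RQ, OT, KD]
Visit YN → queue [XD, UP, RQ, OT, KD]
Visit XD; enqueue ZZ, WO, OP, JQ, JH → queue [UP, RQ, OT, KD, ZZ, WO, OP, JQ, JH]
Visit UP → queue [RQ, OT, KD, ZZ, WO, OP, JQ, JH]
Visit RQ → queue [OT, KD, ZZ, WO, OP, JQ, JH]
Visit OT; enqueue GK → queue [KD, ZZ, WO, OP, JQ, JH, GK]
Visit KD → queue [ZZ, WO, OP, JQ, JH, GK]
Visit ZZ → queue [WO, OP, JQ, JH, GK]
Visit WO; enqueue UZ → queue [OP, JQ, JH, GK, UZ]
Visit OP; enqueue RL, AH → queue [JQ, JH, GK, UZ, RL, AH]
Visit JQ → queue [JH, GK, UZ, RL, AH]
Visit JH → queue [GK, UZ, RL, AH]
Visit GK → queue [UZ, RL, AH]
Visit UZ → queue [RL, AH]
Visit RL → queue [AH]
Visit AH → queue []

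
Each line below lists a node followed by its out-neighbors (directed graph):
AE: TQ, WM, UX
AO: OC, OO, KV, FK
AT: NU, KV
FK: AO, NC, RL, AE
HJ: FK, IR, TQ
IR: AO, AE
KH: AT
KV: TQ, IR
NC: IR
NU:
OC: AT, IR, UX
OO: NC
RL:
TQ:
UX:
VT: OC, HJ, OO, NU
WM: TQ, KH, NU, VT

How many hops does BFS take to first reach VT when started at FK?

3

Level 0: FK
Level 1: AE, AO, NC, RL
Level 2: IR, KV, OC, OO, TQ, UX, WM
Level 3: AT, KH, NU, VT
Level 4: HJ
VT first appears at level 3.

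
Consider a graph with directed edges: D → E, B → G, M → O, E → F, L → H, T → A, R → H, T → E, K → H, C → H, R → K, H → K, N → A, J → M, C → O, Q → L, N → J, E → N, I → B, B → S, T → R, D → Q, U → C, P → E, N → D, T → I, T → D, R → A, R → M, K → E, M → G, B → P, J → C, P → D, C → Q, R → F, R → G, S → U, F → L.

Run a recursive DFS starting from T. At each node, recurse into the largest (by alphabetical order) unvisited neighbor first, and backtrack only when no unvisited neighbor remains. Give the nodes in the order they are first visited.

T -> R -> M -> O -> G -> K -> H -> E -> N -> J -> C -> Q -> L -> D -> A -> F -> I -> B -> S -> U -> P

Visit T
T → R
R → M
M → O
M → G
R → K
K → H
K → E
E → N
N → J
J → C
C → Q
Q → L
N → D
N → A
E → F
T → I
I → B
B → S
S → U
B → P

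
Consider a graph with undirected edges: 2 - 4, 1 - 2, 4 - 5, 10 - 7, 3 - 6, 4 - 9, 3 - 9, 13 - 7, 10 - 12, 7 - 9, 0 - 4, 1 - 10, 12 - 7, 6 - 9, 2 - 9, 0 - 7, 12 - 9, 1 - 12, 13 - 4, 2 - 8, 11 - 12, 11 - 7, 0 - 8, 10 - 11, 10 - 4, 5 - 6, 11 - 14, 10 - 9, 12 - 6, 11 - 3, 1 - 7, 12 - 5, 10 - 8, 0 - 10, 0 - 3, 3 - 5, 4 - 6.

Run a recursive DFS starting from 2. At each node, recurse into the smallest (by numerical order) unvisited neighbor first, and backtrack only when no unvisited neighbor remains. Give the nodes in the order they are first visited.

2, 1, 7, 0, 3, 5, 4, 6, 9, 10, 8, 11, 12, 14, 13

Visit 2
2 → 1
1 → 7
7 → 0
0 → 3
3 → 5
5 → 4
4 → 6
6 → 9
9 → 10
10 → 8
10 → 11
11 → 12
11 → 14
4 → 13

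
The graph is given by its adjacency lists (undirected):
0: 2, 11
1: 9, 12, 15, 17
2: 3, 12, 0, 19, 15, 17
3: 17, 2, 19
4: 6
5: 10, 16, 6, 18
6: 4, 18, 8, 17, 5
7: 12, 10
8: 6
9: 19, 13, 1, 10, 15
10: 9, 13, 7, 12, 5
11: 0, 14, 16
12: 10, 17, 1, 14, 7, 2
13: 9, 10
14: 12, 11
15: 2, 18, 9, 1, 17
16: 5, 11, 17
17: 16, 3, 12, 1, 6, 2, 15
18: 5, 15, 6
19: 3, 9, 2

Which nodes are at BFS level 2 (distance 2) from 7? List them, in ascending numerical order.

Level 0: 7
Level 1: 10, 12
Level 2: 1, 2, 5, 9, 13, 14, 17
Level 3: 0, 3, 6, 11, 15, 16, 18, 19
Level 4: 4, 8

1, 2, 5, 9, 13, 14, 17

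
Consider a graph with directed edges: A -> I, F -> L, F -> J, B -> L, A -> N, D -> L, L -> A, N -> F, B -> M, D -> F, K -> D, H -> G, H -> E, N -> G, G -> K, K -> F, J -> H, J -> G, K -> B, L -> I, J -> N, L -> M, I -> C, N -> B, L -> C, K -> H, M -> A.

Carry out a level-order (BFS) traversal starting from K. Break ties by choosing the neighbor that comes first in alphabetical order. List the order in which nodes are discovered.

K → B → D → F → H → L → M → J → E → G → A → C → I → N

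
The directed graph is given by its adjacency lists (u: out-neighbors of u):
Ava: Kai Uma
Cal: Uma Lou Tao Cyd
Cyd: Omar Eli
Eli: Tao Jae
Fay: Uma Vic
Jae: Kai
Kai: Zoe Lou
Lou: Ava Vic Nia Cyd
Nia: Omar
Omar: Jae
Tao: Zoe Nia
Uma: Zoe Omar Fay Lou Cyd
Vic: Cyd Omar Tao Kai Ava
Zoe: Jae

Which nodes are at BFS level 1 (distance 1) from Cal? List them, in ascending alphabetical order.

Level 0: Cal
Level 1: Cyd, Lou, Tao, Uma
Level 2: Ava, Eli, Fay, Nia, Omar, Vic, Zoe
Level 3: Jae, Kai

Cyd, Lou, Tao, Uma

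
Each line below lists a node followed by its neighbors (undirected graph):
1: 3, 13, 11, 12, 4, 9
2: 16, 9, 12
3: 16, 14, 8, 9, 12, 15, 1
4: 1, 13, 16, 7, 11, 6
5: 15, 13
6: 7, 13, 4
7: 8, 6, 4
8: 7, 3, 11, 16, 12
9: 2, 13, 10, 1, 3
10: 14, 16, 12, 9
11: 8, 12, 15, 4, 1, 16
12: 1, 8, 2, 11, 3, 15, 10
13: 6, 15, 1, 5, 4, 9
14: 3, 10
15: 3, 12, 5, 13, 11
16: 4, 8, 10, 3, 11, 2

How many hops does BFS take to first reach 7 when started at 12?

Level 0: 12
Level 1: 1, 2, 3, 8, 10, 11, 15
Level 2: 4, 5, 7, 9, 13, 14, 16
Level 3: 6
7 first appears at level 2.

2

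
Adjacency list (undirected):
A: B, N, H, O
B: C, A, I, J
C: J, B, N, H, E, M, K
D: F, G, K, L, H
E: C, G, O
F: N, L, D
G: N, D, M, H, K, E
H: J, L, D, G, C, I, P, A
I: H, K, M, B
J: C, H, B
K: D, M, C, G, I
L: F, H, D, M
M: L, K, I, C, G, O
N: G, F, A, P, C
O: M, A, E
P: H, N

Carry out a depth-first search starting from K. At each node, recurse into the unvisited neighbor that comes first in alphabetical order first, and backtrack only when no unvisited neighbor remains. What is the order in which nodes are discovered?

Visit K
K → C
C → B
B → A
A → H
H → D
D → F
F → L
L → M
M → G
G → E
E → O
G → N
N → P
M → I
H → J

K -> C -> B -> A -> H -> D -> F -> L -> M -> G -> E -> O -> N -> P -> I -> J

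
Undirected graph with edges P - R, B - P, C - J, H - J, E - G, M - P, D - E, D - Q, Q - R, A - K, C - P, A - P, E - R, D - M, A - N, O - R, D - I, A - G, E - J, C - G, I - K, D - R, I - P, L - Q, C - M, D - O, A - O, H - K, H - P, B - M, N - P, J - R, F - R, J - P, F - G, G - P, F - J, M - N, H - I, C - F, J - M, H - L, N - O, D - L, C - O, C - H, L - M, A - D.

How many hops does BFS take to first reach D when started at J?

Level 0: J
Level 1: C, E, F, H, M, P, R
Level 2: A, B, D, G, I, K, L, N, O, Q
D first appears at level 2.

2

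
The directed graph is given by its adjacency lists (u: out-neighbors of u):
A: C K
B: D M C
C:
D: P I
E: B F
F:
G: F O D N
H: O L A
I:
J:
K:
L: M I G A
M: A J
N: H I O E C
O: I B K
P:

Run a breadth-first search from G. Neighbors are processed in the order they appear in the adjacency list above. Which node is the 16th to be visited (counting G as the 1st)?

J

Visit G; enqueue F, O, D, N → queue [F, O, D, N]
Visit F → queue [O, D, N]
Visit O; enqueue I, B, K → queue [D, N, I, B, K]
Visit D; enqueue P → queue [N, I, B, K, P]
Visit N; enqueue H, E, C → queue [I, B, K, P, H, E, C]
Visit I → queue [B, K, P, H, E, C]
Visit B; enqueue M → queue [K, P, H, E, C, M]
Visit K → queue [P, H, E, C, M]
Visit P → queue [H, E, C, M]
Visit H; enqueue L, A → queue [E, C, M, L, A]
Visit E → queue [C, M, L, A]
Visit C → queue [M, L, A]
Visit M; enqueue J → queue [L, A, J]
Visit L → queue [A, J]
Visit A → queue [J]
Visit J → queue []

Visit order: G, F, O, D, N, I, B, K, P, H, E, C, M, L, A, J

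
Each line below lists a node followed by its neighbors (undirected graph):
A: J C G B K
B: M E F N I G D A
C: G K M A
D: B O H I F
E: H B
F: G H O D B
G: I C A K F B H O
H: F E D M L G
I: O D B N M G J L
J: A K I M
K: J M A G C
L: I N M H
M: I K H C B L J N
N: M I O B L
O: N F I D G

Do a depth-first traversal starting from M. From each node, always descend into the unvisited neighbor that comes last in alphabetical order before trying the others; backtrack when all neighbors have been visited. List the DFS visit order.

M → N → O → I → L → H → G → K → J → A → C → B → F → D → E

Visit M
M → N
N → O
O → I
I → L
L → H
H → G
G → K
K → J
J → A
A → C
A → B
B → F
F → D
B → E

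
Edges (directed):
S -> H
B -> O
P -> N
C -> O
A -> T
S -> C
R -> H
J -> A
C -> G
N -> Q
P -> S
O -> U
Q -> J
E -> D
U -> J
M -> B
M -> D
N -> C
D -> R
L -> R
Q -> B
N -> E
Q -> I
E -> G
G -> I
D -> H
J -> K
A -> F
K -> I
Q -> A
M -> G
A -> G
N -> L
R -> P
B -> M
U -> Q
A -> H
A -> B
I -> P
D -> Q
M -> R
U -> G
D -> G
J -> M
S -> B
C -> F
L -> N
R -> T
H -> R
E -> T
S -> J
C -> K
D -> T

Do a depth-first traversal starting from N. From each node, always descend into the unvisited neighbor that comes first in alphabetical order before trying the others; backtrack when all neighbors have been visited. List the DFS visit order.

Visit N
N → C
C → F
C → G
G → I
I → P
P → S
S → B
B → M
M → D
D → H
H → R
R → T
D → Q
Q → A
Q → J
J → K
B → O
O → U
N → E
N → L

N -> C -> F -> G -> I -> P -> S -> B -> M -> D -> H -> R -> T -> Q -> A -> J -> K -> O -> U -> E -> L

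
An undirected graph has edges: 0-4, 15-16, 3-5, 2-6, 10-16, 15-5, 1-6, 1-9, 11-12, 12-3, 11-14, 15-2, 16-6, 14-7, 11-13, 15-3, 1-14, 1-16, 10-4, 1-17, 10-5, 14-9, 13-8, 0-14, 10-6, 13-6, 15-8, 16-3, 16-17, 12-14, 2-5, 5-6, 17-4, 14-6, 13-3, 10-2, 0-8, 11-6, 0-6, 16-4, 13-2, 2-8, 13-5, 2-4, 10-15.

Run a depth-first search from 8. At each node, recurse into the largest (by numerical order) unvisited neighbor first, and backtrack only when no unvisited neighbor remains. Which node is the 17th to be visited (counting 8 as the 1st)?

7

Visit 8
8 → 15
15 → 16
16 → 17
17 → 4
4 → 10
10 → 6
6 → 14
14 → 12
12 → 11
11 → 13
13 → 5
5 → 3
5 → 2
14 → 9
9 → 1
14 → 7
14 → 0

Visit order: 8, 15, 16, 17, 4, 10, 6, 14, 12, 11, 13, 5, 3, 2, 9, 1, 7, 0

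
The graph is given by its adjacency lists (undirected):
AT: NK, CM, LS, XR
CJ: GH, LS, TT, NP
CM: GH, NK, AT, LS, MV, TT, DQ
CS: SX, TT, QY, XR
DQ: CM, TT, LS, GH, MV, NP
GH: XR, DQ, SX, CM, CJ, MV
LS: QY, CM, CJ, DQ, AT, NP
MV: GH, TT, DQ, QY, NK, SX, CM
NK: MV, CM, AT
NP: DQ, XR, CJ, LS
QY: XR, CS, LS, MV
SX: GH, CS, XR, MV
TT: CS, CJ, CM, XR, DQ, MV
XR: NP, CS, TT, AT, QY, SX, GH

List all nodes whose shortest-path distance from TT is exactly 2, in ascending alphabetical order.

AT, GH, LS, NK, NP, QY, SX

Level 0: TT
Level 1: CJ, CM, CS, DQ, MV, XR
Level 2: AT, GH, LS, NK, NP, QY, SX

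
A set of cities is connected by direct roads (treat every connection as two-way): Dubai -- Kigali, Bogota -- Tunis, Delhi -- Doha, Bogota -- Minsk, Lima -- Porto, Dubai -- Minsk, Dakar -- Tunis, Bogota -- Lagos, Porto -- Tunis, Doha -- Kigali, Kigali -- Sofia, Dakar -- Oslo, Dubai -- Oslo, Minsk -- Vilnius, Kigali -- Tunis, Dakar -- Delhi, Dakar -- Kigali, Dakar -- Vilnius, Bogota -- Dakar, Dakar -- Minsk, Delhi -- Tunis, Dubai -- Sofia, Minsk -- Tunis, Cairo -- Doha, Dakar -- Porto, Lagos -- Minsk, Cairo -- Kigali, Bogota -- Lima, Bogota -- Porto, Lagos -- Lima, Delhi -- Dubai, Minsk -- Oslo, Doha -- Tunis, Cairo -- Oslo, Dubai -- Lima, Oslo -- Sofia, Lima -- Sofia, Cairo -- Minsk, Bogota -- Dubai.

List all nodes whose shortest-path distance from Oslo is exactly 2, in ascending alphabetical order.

Level 0: Oslo
Level 1: Cairo, Dakar, Dubai, Minsk, Sofia
Level 2: Bogota, Delhi, Doha, Kigali, Lagos, Lima, Porto, Tunis, Vilnius

Bogota, Delhi, Doha, Kigali, Lagos, Lima, Porto, Tunis, Vilnius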